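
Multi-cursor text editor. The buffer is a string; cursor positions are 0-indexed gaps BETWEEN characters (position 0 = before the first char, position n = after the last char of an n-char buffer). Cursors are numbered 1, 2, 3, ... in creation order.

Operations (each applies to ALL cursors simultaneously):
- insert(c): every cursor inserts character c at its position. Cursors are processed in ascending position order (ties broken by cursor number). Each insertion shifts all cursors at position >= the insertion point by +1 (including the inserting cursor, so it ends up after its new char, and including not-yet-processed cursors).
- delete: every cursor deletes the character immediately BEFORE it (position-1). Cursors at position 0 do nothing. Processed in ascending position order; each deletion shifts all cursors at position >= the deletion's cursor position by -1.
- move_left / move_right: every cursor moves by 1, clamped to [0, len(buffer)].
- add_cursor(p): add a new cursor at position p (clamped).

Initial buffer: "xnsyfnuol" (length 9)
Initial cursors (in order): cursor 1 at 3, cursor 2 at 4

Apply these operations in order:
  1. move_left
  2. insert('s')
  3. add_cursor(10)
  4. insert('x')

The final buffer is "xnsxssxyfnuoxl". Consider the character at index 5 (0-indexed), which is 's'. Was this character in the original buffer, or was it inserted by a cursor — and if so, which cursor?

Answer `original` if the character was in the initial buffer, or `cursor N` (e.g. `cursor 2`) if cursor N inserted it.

Answer: cursor 2

Derivation:
After op 1 (move_left): buffer="xnsyfnuol" (len 9), cursors c1@2 c2@3, authorship .........
After op 2 (insert('s')): buffer="xnsssyfnuol" (len 11), cursors c1@3 c2@5, authorship ..1.2......
After op 3 (add_cursor(10)): buffer="xnsssyfnuol" (len 11), cursors c1@3 c2@5 c3@10, authorship ..1.2......
After op 4 (insert('x')): buffer="xnsxssxyfnuoxl" (len 14), cursors c1@4 c2@7 c3@13, authorship ..11.22.....3.
Authorship (.=original, N=cursor N): . . 1 1 . 2 2 . . . . . 3 .
Index 5: author = 2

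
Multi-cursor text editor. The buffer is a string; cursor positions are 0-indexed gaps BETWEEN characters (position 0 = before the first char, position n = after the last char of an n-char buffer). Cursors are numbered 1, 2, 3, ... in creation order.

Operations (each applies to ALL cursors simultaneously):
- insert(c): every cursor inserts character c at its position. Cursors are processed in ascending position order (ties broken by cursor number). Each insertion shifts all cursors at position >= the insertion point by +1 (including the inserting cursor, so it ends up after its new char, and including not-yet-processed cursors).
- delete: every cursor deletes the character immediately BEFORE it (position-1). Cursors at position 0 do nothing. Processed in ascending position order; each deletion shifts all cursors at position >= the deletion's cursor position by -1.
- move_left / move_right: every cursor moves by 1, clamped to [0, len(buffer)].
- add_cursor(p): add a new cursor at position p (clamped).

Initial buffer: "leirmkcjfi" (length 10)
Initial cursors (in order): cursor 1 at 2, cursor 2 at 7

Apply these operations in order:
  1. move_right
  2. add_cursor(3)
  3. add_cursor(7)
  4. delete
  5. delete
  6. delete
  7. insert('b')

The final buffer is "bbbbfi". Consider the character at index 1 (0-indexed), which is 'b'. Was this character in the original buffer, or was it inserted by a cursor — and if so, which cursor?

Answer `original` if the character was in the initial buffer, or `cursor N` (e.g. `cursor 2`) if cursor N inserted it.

Answer: cursor 2

Derivation:
After op 1 (move_right): buffer="leirmkcjfi" (len 10), cursors c1@3 c2@8, authorship ..........
After op 2 (add_cursor(3)): buffer="leirmkcjfi" (len 10), cursors c1@3 c3@3 c2@8, authorship ..........
After op 3 (add_cursor(7)): buffer="leirmkcjfi" (len 10), cursors c1@3 c3@3 c4@7 c2@8, authorship ..........
After op 4 (delete): buffer="lrmkfi" (len 6), cursors c1@1 c3@1 c2@4 c4@4, authorship ......
After op 5 (delete): buffer="rfi" (len 3), cursors c1@0 c3@0 c2@1 c4@1, authorship ...
After op 6 (delete): buffer="fi" (len 2), cursors c1@0 c2@0 c3@0 c4@0, authorship ..
After op 7 (insert('b')): buffer="bbbbfi" (len 6), cursors c1@4 c2@4 c3@4 c4@4, authorship 1234..
Authorship (.=original, N=cursor N): 1 2 3 4 . .
Index 1: author = 2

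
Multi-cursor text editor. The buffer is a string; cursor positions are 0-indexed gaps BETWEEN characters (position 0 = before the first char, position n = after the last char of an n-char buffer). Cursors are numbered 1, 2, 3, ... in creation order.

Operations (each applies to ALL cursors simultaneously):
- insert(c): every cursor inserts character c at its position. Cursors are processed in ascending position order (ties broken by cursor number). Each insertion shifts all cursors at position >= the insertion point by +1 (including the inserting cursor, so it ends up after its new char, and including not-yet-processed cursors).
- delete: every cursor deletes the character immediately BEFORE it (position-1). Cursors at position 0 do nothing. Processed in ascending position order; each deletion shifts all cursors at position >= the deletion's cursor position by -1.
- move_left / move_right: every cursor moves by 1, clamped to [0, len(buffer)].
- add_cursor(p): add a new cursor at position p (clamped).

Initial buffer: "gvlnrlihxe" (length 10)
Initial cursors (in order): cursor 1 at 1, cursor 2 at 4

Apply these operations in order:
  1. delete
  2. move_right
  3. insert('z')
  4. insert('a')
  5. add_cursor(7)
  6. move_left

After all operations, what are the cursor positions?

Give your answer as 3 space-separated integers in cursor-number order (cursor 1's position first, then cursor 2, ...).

Answer: 2 6 6

Derivation:
After op 1 (delete): buffer="vlrlihxe" (len 8), cursors c1@0 c2@2, authorship ........
After op 2 (move_right): buffer="vlrlihxe" (len 8), cursors c1@1 c2@3, authorship ........
After op 3 (insert('z')): buffer="vzlrzlihxe" (len 10), cursors c1@2 c2@5, authorship .1..2.....
After op 4 (insert('a')): buffer="vzalrzalihxe" (len 12), cursors c1@3 c2@7, authorship .11..22.....
After op 5 (add_cursor(7)): buffer="vzalrzalihxe" (len 12), cursors c1@3 c2@7 c3@7, authorship .11..22.....
After op 6 (move_left): buffer="vzalrzalihxe" (len 12), cursors c1@2 c2@6 c3@6, authorship .11..22.....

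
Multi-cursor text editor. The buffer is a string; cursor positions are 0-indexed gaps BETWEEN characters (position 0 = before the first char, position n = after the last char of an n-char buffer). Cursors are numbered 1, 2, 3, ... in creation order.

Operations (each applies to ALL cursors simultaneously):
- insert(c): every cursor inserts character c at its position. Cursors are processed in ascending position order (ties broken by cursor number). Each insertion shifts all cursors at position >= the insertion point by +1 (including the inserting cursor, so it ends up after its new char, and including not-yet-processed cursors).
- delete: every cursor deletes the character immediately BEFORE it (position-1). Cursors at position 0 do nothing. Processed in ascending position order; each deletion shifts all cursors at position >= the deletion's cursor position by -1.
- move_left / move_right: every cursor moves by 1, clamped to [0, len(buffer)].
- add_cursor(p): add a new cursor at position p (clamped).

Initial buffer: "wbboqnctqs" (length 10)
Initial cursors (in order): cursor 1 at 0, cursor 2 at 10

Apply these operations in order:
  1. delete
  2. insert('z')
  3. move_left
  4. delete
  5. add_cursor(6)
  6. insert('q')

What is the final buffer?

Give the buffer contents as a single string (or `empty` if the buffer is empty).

Answer: qzwbboqqnctqz

Derivation:
After op 1 (delete): buffer="wbboqnctq" (len 9), cursors c1@0 c2@9, authorship .........
After op 2 (insert('z')): buffer="zwbboqnctqz" (len 11), cursors c1@1 c2@11, authorship 1.........2
After op 3 (move_left): buffer="zwbboqnctqz" (len 11), cursors c1@0 c2@10, authorship 1.........2
After op 4 (delete): buffer="zwbboqnctz" (len 10), cursors c1@0 c2@9, authorship 1........2
After op 5 (add_cursor(6)): buffer="zwbboqnctz" (len 10), cursors c1@0 c3@6 c2@9, authorship 1........2
After op 6 (insert('q')): buffer="qzwbboqqnctqz" (len 13), cursors c1@1 c3@8 c2@12, authorship 11.....3...22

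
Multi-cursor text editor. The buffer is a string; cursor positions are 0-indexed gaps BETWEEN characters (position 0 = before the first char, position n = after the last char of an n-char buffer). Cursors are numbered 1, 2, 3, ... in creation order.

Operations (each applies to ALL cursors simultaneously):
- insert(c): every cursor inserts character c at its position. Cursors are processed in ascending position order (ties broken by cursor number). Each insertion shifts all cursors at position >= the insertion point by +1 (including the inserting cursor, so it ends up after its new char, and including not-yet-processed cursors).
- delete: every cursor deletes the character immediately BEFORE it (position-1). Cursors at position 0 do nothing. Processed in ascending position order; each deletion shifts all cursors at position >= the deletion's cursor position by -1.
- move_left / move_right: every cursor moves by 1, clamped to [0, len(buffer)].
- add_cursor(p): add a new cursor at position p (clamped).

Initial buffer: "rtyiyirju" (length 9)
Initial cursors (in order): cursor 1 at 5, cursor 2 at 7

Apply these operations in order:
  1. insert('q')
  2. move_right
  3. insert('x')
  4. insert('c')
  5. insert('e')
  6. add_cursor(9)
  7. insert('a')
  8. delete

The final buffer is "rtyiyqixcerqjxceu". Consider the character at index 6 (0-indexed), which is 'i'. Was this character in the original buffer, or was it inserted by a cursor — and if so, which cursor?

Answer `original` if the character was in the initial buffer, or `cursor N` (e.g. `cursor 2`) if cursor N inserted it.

After op 1 (insert('q')): buffer="rtyiyqirqju" (len 11), cursors c1@6 c2@9, authorship .....1..2..
After op 2 (move_right): buffer="rtyiyqirqju" (len 11), cursors c1@7 c2@10, authorship .....1..2..
After op 3 (insert('x')): buffer="rtyiyqixrqjxu" (len 13), cursors c1@8 c2@12, authorship .....1.1.2.2.
After op 4 (insert('c')): buffer="rtyiyqixcrqjxcu" (len 15), cursors c1@9 c2@14, authorship .....1.11.2.22.
After op 5 (insert('e')): buffer="rtyiyqixcerqjxceu" (len 17), cursors c1@10 c2@16, authorship .....1.111.2.222.
After op 6 (add_cursor(9)): buffer="rtyiyqixcerqjxceu" (len 17), cursors c3@9 c1@10 c2@16, authorship .....1.111.2.222.
After op 7 (insert('a')): buffer="rtyiyqixcaearqjxceau" (len 20), cursors c3@10 c1@12 c2@19, authorship .....1.11311.2.2222.
After op 8 (delete): buffer="rtyiyqixcerqjxceu" (len 17), cursors c3@9 c1@10 c2@16, authorship .....1.111.2.222.
Authorship (.=original, N=cursor N): . . . . . 1 . 1 1 1 . 2 . 2 2 2 .
Index 6: author = original

Answer: original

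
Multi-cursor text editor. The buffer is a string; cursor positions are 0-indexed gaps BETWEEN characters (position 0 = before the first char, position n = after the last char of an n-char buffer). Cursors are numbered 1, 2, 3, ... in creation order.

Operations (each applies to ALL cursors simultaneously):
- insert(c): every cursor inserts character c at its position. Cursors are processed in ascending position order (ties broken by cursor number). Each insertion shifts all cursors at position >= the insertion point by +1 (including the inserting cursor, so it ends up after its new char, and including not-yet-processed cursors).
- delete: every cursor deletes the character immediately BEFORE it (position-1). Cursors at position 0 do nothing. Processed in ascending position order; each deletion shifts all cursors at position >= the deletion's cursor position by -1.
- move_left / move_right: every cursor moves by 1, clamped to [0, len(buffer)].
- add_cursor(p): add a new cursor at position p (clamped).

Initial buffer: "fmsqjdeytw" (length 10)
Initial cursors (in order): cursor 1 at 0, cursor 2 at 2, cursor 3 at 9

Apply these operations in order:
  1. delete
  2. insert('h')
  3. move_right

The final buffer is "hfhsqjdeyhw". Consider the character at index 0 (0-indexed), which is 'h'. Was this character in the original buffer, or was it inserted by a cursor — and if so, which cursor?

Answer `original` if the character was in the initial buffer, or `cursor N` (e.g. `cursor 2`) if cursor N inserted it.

After op 1 (delete): buffer="fsqjdeyw" (len 8), cursors c1@0 c2@1 c3@7, authorship ........
After op 2 (insert('h')): buffer="hfhsqjdeyhw" (len 11), cursors c1@1 c2@3 c3@10, authorship 1.2......3.
After op 3 (move_right): buffer="hfhsqjdeyhw" (len 11), cursors c1@2 c2@4 c3@11, authorship 1.2......3.
Authorship (.=original, N=cursor N): 1 . 2 . . . . . . 3 .
Index 0: author = 1

Answer: cursor 1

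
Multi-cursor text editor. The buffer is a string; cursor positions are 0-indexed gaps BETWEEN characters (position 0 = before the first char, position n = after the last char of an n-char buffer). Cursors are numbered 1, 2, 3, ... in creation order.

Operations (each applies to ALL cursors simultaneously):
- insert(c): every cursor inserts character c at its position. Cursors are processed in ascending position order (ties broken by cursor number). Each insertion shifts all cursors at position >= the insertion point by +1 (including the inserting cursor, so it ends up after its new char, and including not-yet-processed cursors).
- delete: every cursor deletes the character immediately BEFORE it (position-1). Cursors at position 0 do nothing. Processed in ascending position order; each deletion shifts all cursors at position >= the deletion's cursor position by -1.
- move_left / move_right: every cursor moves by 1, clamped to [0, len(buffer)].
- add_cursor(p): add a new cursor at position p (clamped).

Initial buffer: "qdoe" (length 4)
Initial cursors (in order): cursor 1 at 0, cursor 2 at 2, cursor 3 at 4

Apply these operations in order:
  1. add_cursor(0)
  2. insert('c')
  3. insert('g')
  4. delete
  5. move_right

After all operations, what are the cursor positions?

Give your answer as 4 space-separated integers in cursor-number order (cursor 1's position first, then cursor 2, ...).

After op 1 (add_cursor(0)): buffer="qdoe" (len 4), cursors c1@0 c4@0 c2@2 c3@4, authorship ....
After op 2 (insert('c')): buffer="ccqdcoec" (len 8), cursors c1@2 c4@2 c2@5 c3@8, authorship 14..2..3
After op 3 (insert('g')): buffer="ccggqdcgoecg" (len 12), cursors c1@4 c4@4 c2@8 c3@12, authorship 1414..22..33
After op 4 (delete): buffer="ccqdcoec" (len 8), cursors c1@2 c4@2 c2@5 c3@8, authorship 14..2..3
After op 5 (move_right): buffer="ccqdcoec" (len 8), cursors c1@3 c4@3 c2@6 c3@8, authorship 14..2..3

Answer: 3 6 8 3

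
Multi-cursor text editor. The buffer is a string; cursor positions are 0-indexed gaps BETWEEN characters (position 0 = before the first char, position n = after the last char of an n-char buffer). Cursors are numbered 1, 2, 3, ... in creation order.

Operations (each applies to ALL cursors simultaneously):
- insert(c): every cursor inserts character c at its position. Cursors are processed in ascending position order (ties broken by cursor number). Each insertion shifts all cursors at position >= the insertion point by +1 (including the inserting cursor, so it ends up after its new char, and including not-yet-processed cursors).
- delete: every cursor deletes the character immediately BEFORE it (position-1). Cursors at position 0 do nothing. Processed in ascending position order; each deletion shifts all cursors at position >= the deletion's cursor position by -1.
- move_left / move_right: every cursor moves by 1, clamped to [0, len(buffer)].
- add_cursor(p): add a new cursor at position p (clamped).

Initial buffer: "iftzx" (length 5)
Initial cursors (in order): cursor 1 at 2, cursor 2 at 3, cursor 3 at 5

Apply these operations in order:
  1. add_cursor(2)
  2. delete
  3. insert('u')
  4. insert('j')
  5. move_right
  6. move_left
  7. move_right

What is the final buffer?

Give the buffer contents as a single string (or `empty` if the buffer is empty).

After op 1 (add_cursor(2)): buffer="iftzx" (len 5), cursors c1@2 c4@2 c2@3 c3@5, authorship .....
After op 2 (delete): buffer="z" (len 1), cursors c1@0 c2@0 c4@0 c3@1, authorship .
After op 3 (insert('u')): buffer="uuuzu" (len 5), cursors c1@3 c2@3 c4@3 c3@5, authorship 124.3
After op 4 (insert('j')): buffer="uuujjjzuj" (len 9), cursors c1@6 c2@6 c4@6 c3@9, authorship 124124.33
After op 5 (move_right): buffer="uuujjjzuj" (len 9), cursors c1@7 c2@7 c4@7 c3@9, authorship 124124.33
After op 6 (move_left): buffer="uuujjjzuj" (len 9), cursors c1@6 c2@6 c4@6 c3@8, authorship 124124.33
After op 7 (move_right): buffer="uuujjjzuj" (len 9), cursors c1@7 c2@7 c4@7 c3@9, authorship 124124.33

Answer: uuujjjzuj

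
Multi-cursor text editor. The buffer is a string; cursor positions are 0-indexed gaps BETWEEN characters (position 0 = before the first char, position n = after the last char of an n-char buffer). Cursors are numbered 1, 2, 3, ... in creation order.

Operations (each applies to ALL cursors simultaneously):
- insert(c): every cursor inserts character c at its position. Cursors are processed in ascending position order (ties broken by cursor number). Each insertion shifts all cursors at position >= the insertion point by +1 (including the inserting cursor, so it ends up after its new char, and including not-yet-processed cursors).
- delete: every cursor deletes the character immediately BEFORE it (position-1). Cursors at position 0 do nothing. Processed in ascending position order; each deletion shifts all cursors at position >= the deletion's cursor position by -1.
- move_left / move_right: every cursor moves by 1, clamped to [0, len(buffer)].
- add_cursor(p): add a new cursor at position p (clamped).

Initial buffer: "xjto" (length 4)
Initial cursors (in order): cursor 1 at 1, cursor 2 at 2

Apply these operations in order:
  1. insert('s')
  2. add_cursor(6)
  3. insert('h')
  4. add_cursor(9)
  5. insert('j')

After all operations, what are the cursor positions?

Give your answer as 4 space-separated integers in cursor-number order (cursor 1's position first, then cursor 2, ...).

After op 1 (insert('s')): buffer="xsjsto" (len 6), cursors c1@2 c2@4, authorship .1.2..
After op 2 (add_cursor(6)): buffer="xsjsto" (len 6), cursors c1@2 c2@4 c3@6, authorship .1.2..
After op 3 (insert('h')): buffer="xshjshtoh" (len 9), cursors c1@3 c2@6 c3@9, authorship .11.22..3
After op 4 (add_cursor(9)): buffer="xshjshtoh" (len 9), cursors c1@3 c2@6 c3@9 c4@9, authorship .11.22..3
After op 5 (insert('j')): buffer="xshjjshjtohjj" (len 13), cursors c1@4 c2@8 c3@13 c4@13, authorship .111.222..334

Answer: 4 8 13 13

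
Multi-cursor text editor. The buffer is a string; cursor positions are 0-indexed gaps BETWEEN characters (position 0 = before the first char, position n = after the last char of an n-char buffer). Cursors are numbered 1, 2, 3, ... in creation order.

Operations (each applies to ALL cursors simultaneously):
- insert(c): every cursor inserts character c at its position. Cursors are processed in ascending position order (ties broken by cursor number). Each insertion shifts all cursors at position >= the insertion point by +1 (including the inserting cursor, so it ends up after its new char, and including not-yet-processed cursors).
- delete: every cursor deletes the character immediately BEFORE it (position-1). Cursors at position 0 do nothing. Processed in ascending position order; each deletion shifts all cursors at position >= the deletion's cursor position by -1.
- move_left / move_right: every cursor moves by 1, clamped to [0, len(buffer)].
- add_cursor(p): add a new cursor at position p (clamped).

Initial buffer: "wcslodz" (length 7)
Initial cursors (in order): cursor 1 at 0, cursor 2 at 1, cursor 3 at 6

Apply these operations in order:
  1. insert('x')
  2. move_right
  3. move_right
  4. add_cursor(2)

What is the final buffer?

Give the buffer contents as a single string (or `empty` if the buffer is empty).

Answer: xwxcslodxz

Derivation:
After op 1 (insert('x')): buffer="xwxcslodxz" (len 10), cursors c1@1 c2@3 c3@9, authorship 1.2.....3.
After op 2 (move_right): buffer="xwxcslodxz" (len 10), cursors c1@2 c2@4 c3@10, authorship 1.2.....3.
After op 3 (move_right): buffer="xwxcslodxz" (len 10), cursors c1@3 c2@5 c3@10, authorship 1.2.....3.
After op 4 (add_cursor(2)): buffer="xwxcslodxz" (len 10), cursors c4@2 c1@3 c2@5 c3@10, authorship 1.2.....3.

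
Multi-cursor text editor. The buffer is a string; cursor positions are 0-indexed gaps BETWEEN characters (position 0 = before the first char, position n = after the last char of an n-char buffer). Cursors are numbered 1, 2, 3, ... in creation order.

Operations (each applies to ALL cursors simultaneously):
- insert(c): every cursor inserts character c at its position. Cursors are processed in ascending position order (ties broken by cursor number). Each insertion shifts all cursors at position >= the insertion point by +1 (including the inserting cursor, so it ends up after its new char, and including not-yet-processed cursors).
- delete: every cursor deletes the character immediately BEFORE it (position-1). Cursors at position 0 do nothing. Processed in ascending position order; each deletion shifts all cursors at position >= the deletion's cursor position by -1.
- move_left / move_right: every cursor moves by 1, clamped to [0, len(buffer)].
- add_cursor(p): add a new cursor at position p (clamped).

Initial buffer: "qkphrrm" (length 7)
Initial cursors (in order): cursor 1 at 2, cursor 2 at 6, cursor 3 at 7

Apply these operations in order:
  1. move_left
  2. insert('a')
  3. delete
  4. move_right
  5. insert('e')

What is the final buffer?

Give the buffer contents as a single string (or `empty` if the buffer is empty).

After op 1 (move_left): buffer="qkphrrm" (len 7), cursors c1@1 c2@5 c3@6, authorship .......
After op 2 (insert('a')): buffer="qakphraram" (len 10), cursors c1@2 c2@7 c3@9, authorship .1....2.3.
After op 3 (delete): buffer="qkphrrm" (len 7), cursors c1@1 c2@5 c3@6, authorship .......
After op 4 (move_right): buffer="qkphrrm" (len 7), cursors c1@2 c2@6 c3@7, authorship .......
After op 5 (insert('e')): buffer="qkephrreme" (len 10), cursors c1@3 c2@8 c3@10, authorship ..1....2.3

Answer: qkephrreme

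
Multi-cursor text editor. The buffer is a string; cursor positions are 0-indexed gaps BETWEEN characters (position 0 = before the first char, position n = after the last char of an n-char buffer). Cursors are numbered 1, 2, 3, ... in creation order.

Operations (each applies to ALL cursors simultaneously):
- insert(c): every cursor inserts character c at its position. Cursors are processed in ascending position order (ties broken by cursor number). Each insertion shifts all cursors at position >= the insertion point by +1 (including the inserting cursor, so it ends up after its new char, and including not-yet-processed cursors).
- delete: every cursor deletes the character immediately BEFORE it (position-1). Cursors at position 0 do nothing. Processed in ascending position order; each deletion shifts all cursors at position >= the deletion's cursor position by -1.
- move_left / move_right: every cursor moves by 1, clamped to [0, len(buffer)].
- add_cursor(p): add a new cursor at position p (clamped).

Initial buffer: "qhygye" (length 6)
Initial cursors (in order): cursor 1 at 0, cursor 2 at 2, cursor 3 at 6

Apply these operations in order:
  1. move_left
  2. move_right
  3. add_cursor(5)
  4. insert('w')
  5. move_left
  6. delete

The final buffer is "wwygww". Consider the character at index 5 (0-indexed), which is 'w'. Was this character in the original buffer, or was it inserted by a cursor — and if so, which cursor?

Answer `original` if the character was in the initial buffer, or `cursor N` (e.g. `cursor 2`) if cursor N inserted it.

Answer: cursor 3

Derivation:
After op 1 (move_left): buffer="qhygye" (len 6), cursors c1@0 c2@1 c3@5, authorship ......
After op 2 (move_right): buffer="qhygye" (len 6), cursors c1@1 c2@2 c3@6, authorship ......
After op 3 (add_cursor(5)): buffer="qhygye" (len 6), cursors c1@1 c2@2 c4@5 c3@6, authorship ......
After op 4 (insert('w')): buffer="qwhwygywew" (len 10), cursors c1@2 c2@4 c4@8 c3@10, authorship .1.2...4.3
After op 5 (move_left): buffer="qwhwygywew" (len 10), cursors c1@1 c2@3 c4@7 c3@9, authorship .1.2...4.3
After op 6 (delete): buffer="wwygww" (len 6), cursors c1@0 c2@1 c4@4 c3@5, authorship 12..43
Authorship (.=original, N=cursor N): 1 2 . . 4 3
Index 5: author = 3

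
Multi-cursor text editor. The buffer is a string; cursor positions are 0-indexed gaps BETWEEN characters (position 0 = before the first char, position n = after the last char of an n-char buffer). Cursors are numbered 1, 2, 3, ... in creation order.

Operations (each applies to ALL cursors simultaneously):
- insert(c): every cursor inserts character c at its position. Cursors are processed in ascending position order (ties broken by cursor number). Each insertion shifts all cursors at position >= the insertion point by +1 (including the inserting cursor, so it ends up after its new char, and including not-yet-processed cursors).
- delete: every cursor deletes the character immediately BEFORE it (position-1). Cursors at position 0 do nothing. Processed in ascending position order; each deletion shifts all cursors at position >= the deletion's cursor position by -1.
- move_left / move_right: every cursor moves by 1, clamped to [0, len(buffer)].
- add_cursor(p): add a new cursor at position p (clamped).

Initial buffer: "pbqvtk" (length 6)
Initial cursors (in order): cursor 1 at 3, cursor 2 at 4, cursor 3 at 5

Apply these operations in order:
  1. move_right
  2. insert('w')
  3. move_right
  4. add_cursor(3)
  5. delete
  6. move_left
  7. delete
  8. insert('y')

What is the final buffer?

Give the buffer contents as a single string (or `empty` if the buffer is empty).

After op 1 (move_right): buffer="pbqvtk" (len 6), cursors c1@4 c2@5 c3@6, authorship ......
After op 2 (insert('w')): buffer="pbqvwtwkw" (len 9), cursors c1@5 c2@7 c3@9, authorship ....1.2.3
After op 3 (move_right): buffer="pbqvwtwkw" (len 9), cursors c1@6 c2@8 c3@9, authorship ....1.2.3
After op 4 (add_cursor(3)): buffer="pbqvwtwkw" (len 9), cursors c4@3 c1@6 c2@8 c3@9, authorship ....1.2.3
After op 5 (delete): buffer="pbvww" (len 5), cursors c4@2 c1@4 c2@5 c3@5, authorship ...12
After op 6 (move_left): buffer="pbvww" (len 5), cursors c4@1 c1@3 c2@4 c3@4, authorship ...12
After op 7 (delete): buffer="w" (len 1), cursors c1@0 c2@0 c3@0 c4@0, authorship 2
After op 8 (insert('y')): buffer="yyyyw" (len 5), cursors c1@4 c2@4 c3@4 c4@4, authorship 12342

Answer: yyyyw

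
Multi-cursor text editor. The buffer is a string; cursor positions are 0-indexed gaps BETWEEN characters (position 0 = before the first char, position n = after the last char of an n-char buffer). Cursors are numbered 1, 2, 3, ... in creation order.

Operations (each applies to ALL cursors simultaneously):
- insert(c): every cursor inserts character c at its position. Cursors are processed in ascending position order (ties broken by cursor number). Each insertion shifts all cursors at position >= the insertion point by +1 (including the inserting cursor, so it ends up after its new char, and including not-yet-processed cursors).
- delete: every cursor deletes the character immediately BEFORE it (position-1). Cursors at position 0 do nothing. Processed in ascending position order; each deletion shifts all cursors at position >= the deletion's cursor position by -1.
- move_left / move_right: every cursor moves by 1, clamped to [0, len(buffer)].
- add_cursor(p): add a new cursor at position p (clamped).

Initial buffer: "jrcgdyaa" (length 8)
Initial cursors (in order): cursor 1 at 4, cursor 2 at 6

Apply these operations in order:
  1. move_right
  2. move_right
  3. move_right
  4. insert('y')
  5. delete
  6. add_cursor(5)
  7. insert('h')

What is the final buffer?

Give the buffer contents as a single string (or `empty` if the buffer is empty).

After op 1 (move_right): buffer="jrcgdyaa" (len 8), cursors c1@5 c2@7, authorship ........
After op 2 (move_right): buffer="jrcgdyaa" (len 8), cursors c1@6 c2@8, authorship ........
After op 3 (move_right): buffer="jrcgdyaa" (len 8), cursors c1@7 c2@8, authorship ........
After op 4 (insert('y')): buffer="jrcgdyayay" (len 10), cursors c1@8 c2@10, authorship .......1.2
After op 5 (delete): buffer="jrcgdyaa" (len 8), cursors c1@7 c2@8, authorship ........
After op 6 (add_cursor(5)): buffer="jrcgdyaa" (len 8), cursors c3@5 c1@7 c2@8, authorship ........
After op 7 (insert('h')): buffer="jrcgdhyahah" (len 11), cursors c3@6 c1@9 c2@11, authorship .....3..1.2

Answer: jrcgdhyahah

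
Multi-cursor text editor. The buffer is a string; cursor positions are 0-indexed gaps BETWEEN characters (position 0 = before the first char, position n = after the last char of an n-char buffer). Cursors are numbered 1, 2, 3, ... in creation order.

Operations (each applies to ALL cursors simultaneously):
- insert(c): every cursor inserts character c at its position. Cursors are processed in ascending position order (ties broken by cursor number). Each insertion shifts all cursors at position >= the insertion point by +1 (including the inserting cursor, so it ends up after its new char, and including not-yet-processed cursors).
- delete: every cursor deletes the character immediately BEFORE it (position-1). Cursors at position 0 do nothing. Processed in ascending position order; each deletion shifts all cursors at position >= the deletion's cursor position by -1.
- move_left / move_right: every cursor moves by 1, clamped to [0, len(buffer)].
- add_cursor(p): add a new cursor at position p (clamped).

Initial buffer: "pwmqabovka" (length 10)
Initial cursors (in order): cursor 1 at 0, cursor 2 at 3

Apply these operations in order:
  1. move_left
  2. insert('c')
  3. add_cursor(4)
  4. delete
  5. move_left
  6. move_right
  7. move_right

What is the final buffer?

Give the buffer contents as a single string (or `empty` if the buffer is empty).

After op 1 (move_left): buffer="pwmqabovka" (len 10), cursors c1@0 c2@2, authorship ..........
After op 2 (insert('c')): buffer="cpwcmqabovka" (len 12), cursors c1@1 c2@4, authorship 1..2........
After op 3 (add_cursor(4)): buffer="cpwcmqabovka" (len 12), cursors c1@1 c2@4 c3@4, authorship 1..2........
After op 4 (delete): buffer="pmqabovka" (len 9), cursors c1@0 c2@1 c3@1, authorship .........
After op 5 (move_left): buffer="pmqabovka" (len 9), cursors c1@0 c2@0 c3@0, authorship .........
After op 6 (move_right): buffer="pmqabovka" (len 9), cursors c1@1 c2@1 c3@1, authorship .........
After op 7 (move_right): buffer="pmqabovka" (len 9), cursors c1@2 c2@2 c3@2, authorship .........

Answer: pmqabovka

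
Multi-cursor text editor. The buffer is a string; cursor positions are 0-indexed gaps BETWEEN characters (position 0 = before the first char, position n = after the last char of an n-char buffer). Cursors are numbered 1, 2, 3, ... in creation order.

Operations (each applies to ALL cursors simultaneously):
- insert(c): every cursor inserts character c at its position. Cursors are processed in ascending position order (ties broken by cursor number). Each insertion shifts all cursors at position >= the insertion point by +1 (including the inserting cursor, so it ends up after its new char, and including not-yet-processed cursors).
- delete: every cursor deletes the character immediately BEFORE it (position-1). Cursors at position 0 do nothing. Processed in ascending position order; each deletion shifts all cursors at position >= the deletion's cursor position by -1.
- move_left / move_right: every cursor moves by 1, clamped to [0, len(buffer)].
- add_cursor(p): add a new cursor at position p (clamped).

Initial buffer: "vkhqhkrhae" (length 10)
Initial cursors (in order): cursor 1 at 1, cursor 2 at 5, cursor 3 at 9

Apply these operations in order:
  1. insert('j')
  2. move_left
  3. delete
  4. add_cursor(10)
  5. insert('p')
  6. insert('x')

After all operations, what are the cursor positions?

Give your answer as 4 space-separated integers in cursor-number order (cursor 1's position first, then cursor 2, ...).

Answer: 2 8 14 18

Derivation:
After op 1 (insert('j')): buffer="vjkhqhjkrhaje" (len 13), cursors c1@2 c2@7 c3@12, authorship .1....2....3.
After op 2 (move_left): buffer="vjkhqhjkrhaje" (len 13), cursors c1@1 c2@6 c3@11, authorship .1....2....3.
After op 3 (delete): buffer="jkhqjkrhje" (len 10), cursors c1@0 c2@4 c3@8, authorship 1...2...3.
After op 4 (add_cursor(10)): buffer="jkhqjkrhje" (len 10), cursors c1@0 c2@4 c3@8 c4@10, authorship 1...2...3.
After op 5 (insert('p')): buffer="pjkhqpjkrhpjep" (len 14), cursors c1@1 c2@6 c3@11 c4@14, authorship 11...22...33.4
After op 6 (insert('x')): buffer="pxjkhqpxjkrhpxjepx" (len 18), cursors c1@2 c2@8 c3@14 c4@18, authorship 111...222...333.44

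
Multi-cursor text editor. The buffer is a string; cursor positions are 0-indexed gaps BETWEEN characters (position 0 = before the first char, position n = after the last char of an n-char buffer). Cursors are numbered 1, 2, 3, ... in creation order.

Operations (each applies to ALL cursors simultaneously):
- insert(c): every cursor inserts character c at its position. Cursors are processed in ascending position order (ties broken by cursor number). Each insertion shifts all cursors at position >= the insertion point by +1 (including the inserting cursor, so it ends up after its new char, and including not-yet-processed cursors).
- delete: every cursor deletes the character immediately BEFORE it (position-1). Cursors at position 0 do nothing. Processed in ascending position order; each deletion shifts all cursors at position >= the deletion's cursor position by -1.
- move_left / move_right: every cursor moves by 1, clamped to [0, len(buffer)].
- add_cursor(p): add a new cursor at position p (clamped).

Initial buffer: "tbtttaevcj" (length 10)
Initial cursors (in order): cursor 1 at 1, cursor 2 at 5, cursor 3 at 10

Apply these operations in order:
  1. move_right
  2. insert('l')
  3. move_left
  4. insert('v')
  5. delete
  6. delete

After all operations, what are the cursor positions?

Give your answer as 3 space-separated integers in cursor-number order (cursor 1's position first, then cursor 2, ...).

After op 1 (move_right): buffer="tbtttaevcj" (len 10), cursors c1@2 c2@6 c3@10, authorship ..........
After op 2 (insert('l')): buffer="tbltttalevcjl" (len 13), cursors c1@3 c2@8 c3@13, authorship ..1....2....3
After op 3 (move_left): buffer="tbltttalevcjl" (len 13), cursors c1@2 c2@7 c3@12, authorship ..1....2....3
After op 4 (insert('v')): buffer="tbvltttavlevcjvl" (len 16), cursors c1@3 c2@9 c3@15, authorship ..11....22....33
After op 5 (delete): buffer="tbltttalevcjl" (len 13), cursors c1@2 c2@7 c3@12, authorship ..1....2....3
After op 6 (delete): buffer="tltttlevcl" (len 10), cursors c1@1 c2@5 c3@9, authorship .1...2...3

Answer: 1 5 9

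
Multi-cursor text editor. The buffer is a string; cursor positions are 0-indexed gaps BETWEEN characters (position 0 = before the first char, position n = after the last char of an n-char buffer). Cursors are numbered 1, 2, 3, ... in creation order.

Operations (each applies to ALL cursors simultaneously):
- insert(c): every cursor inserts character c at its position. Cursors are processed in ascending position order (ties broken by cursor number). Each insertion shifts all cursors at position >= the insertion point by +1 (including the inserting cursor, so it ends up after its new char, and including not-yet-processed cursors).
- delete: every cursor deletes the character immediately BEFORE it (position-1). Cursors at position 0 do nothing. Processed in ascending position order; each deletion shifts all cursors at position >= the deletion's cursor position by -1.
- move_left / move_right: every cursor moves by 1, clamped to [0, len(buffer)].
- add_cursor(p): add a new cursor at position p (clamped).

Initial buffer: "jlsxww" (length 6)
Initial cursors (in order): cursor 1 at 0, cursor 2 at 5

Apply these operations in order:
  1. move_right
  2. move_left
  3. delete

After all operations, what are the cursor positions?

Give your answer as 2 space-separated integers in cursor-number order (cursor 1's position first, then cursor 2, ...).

Answer: 0 4

Derivation:
After op 1 (move_right): buffer="jlsxww" (len 6), cursors c1@1 c2@6, authorship ......
After op 2 (move_left): buffer="jlsxww" (len 6), cursors c1@0 c2@5, authorship ......
After op 3 (delete): buffer="jlsxw" (len 5), cursors c1@0 c2@4, authorship .....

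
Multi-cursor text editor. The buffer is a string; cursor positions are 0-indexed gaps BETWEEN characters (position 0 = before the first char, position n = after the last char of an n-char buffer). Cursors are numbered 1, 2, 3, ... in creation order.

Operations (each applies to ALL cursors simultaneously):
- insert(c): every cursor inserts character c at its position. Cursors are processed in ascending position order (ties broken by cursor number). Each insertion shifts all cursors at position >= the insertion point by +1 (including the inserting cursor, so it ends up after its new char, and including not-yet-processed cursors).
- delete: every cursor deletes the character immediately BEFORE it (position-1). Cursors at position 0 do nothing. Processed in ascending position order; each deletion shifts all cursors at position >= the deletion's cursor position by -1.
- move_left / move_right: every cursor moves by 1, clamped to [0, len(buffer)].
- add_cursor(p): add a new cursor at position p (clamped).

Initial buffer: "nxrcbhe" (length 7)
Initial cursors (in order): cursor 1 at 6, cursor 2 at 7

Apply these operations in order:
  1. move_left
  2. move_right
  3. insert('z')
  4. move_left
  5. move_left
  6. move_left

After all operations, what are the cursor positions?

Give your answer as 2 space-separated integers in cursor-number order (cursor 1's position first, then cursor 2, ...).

After op 1 (move_left): buffer="nxrcbhe" (len 7), cursors c1@5 c2@6, authorship .......
After op 2 (move_right): buffer="nxrcbhe" (len 7), cursors c1@6 c2@7, authorship .......
After op 3 (insert('z')): buffer="nxrcbhzez" (len 9), cursors c1@7 c2@9, authorship ......1.2
After op 4 (move_left): buffer="nxrcbhzez" (len 9), cursors c1@6 c2@8, authorship ......1.2
After op 5 (move_left): buffer="nxrcbhzez" (len 9), cursors c1@5 c2@7, authorship ......1.2
After op 6 (move_left): buffer="nxrcbhzez" (len 9), cursors c1@4 c2@6, authorship ......1.2

Answer: 4 6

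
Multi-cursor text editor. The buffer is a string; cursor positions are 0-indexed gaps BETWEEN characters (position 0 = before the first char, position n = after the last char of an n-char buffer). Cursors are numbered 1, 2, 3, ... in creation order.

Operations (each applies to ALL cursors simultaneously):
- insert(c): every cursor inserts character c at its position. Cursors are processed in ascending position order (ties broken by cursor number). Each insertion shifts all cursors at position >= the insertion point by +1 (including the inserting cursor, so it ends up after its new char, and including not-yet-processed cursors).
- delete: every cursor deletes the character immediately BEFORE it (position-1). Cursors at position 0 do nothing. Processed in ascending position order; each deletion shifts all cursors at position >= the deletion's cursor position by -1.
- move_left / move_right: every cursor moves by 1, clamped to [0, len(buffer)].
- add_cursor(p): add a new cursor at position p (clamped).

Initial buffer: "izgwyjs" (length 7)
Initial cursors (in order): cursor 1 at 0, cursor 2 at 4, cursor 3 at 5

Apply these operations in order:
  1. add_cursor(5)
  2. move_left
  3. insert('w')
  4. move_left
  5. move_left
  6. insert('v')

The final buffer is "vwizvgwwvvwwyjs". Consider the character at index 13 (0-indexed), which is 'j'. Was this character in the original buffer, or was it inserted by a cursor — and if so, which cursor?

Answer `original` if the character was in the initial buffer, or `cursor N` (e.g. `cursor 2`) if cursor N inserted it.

Answer: original

Derivation:
After op 1 (add_cursor(5)): buffer="izgwyjs" (len 7), cursors c1@0 c2@4 c3@5 c4@5, authorship .......
After op 2 (move_left): buffer="izgwyjs" (len 7), cursors c1@0 c2@3 c3@4 c4@4, authorship .......
After op 3 (insert('w')): buffer="wizgwwwwyjs" (len 11), cursors c1@1 c2@5 c3@8 c4@8, authorship 1...2.34...
After op 4 (move_left): buffer="wizgwwwwyjs" (len 11), cursors c1@0 c2@4 c3@7 c4@7, authorship 1...2.34...
After op 5 (move_left): buffer="wizgwwwwyjs" (len 11), cursors c1@0 c2@3 c3@6 c4@6, authorship 1...2.34...
After op 6 (insert('v')): buffer="vwizvgwwvvwwyjs" (len 15), cursors c1@1 c2@5 c3@10 c4@10, authorship 11..2.2.3434...
Authorship (.=original, N=cursor N): 1 1 . . 2 . 2 . 3 4 3 4 . . .
Index 13: author = original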